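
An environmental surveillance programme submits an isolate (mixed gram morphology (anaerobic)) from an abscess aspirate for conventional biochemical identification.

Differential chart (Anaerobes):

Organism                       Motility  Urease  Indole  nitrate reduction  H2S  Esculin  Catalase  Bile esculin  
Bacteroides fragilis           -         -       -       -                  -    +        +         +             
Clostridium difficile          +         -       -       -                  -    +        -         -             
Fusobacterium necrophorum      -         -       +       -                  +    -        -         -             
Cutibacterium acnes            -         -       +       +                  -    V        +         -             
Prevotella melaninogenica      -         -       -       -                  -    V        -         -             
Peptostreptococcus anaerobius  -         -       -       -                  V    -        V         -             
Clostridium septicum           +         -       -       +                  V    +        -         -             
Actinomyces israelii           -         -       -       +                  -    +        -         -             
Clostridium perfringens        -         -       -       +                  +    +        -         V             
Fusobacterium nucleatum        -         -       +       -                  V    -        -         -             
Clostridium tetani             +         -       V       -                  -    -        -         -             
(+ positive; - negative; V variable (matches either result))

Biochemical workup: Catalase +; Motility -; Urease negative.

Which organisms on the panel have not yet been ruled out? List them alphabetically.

Bacteroides fragilis, Cutibacterium acnes, Peptostreptococcus anaerobius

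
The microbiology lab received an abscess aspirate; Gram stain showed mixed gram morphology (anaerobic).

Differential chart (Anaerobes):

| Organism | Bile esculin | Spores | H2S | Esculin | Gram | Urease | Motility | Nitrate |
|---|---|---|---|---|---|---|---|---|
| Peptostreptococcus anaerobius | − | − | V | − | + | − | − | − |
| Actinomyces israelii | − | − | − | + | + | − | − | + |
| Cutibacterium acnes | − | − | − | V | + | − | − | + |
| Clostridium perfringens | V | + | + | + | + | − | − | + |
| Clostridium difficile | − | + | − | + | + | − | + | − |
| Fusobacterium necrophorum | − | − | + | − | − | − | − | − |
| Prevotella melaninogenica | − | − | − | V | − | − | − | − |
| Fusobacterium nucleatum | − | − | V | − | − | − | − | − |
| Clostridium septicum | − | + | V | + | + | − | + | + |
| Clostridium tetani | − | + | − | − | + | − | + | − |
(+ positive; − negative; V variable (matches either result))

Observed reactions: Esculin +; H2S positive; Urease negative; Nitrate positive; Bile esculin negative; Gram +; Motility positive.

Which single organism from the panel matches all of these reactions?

Clostridium septicum

Bile esculin −: all 10 remaining candidates are consistent.
Esculin +: excludes Peptostreptococcus anaerobius, Fusobacterium necrophorum, Fusobacterium nucleatum, Clostridium tetani — 6 left.
Gram +: excludes Prevotella melaninogenica — 5 left.
Motility +: excludes Actinomyces israelii, Cutibacterium acnes, Clostridium perfringens — 2 left.
Nitrate +: excludes Clostridium difficile — 1 left.
Urease −: the one remaining candidate is consistent.
H2S +: the one remaining candidate is consistent.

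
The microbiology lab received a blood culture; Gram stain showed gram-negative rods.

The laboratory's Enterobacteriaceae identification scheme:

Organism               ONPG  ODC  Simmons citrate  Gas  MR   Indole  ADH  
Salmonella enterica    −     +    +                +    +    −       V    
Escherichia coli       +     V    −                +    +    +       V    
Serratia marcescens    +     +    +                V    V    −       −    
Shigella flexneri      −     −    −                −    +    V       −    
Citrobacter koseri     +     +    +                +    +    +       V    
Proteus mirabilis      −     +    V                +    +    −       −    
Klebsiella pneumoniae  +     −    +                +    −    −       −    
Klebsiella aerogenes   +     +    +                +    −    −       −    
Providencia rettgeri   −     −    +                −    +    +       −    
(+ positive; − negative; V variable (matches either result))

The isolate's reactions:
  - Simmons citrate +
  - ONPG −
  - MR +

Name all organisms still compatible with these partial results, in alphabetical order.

MR +: excludes Klebsiella pneumoniae, Klebsiella aerogenes — 7 left.
ONPG −: excludes Escherichia coli, Serratia marcescens, Citrobacter koseri — 4 left.
Simmons citrate +: excludes Shigella flexneri — 3 left.

Proteus mirabilis, Providencia rettgeri, Salmonella enterica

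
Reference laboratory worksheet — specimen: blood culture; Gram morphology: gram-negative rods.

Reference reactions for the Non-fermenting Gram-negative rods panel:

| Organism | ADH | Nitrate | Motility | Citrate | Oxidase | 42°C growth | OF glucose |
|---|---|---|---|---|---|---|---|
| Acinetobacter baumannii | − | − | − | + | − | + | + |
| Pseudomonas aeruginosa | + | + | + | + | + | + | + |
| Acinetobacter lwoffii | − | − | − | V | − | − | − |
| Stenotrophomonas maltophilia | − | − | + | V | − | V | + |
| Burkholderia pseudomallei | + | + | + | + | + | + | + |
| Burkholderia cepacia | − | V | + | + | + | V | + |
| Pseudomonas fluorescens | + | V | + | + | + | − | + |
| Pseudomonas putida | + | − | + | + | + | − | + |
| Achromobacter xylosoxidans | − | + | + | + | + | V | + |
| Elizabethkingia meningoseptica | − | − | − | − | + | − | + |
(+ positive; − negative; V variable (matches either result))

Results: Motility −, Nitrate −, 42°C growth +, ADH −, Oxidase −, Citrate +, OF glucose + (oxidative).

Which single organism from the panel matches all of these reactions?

Acinetobacter baumannii

42°C growth +: excludes Acinetobacter lwoffii, Pseudomonas fluorescens, Pseudomonas putida, Elizabethkingia meningoseptica — 6 left.
Nitrate −: excludes Pseudomonas aeruginosa, Burkholderia pseudomallei, Achromobacter xylosoxidans — 3 left.
OF glucose +: all 3 remaining candidates are consistent.
Citrate +: all 3 remaining candidates are consistent.
Oxidase −: excludes Burkholderia cepacia — 2 left.
ADH −: all 2 remaining candidates are consistent.
Motility −: excludes Stenotrophomonas maltophilia — 1 left.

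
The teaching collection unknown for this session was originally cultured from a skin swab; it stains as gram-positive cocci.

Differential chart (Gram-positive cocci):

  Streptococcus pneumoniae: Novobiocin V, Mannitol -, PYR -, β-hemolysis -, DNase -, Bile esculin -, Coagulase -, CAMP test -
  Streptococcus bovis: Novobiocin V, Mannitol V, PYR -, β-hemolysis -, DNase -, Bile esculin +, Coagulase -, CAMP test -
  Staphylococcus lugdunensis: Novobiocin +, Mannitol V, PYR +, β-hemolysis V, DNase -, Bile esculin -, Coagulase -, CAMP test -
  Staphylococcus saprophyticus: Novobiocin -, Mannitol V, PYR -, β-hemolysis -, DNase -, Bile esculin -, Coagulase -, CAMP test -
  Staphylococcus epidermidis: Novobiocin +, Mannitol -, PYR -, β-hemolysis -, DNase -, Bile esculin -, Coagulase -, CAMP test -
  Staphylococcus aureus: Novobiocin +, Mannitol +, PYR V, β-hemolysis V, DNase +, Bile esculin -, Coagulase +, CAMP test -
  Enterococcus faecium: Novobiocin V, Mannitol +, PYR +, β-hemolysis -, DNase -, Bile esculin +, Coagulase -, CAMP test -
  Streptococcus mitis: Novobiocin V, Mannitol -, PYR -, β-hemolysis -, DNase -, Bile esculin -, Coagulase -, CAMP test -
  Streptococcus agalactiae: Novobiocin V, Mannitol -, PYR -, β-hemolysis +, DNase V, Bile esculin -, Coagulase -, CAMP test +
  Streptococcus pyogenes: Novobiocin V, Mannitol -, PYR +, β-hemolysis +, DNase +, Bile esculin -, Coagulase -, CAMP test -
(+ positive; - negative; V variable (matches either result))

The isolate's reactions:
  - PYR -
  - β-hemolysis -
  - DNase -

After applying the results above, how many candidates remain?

PYR -: excludes Staphylococcus lugdunensis, Enterococcus faecium, Streptococcus pyogenes — 7 left.
β-hemolysis -: excludes Streptococcus agalactiae — 6 left.
DNase -: excludes Staphylococcus aureus — 5 left.
Still consistent: Staphylococcus epidermidis, Staphylococcus saprophyticus, Streptococcus bovis, Streptococcus mitis, Streptococcus pneumoniae.

5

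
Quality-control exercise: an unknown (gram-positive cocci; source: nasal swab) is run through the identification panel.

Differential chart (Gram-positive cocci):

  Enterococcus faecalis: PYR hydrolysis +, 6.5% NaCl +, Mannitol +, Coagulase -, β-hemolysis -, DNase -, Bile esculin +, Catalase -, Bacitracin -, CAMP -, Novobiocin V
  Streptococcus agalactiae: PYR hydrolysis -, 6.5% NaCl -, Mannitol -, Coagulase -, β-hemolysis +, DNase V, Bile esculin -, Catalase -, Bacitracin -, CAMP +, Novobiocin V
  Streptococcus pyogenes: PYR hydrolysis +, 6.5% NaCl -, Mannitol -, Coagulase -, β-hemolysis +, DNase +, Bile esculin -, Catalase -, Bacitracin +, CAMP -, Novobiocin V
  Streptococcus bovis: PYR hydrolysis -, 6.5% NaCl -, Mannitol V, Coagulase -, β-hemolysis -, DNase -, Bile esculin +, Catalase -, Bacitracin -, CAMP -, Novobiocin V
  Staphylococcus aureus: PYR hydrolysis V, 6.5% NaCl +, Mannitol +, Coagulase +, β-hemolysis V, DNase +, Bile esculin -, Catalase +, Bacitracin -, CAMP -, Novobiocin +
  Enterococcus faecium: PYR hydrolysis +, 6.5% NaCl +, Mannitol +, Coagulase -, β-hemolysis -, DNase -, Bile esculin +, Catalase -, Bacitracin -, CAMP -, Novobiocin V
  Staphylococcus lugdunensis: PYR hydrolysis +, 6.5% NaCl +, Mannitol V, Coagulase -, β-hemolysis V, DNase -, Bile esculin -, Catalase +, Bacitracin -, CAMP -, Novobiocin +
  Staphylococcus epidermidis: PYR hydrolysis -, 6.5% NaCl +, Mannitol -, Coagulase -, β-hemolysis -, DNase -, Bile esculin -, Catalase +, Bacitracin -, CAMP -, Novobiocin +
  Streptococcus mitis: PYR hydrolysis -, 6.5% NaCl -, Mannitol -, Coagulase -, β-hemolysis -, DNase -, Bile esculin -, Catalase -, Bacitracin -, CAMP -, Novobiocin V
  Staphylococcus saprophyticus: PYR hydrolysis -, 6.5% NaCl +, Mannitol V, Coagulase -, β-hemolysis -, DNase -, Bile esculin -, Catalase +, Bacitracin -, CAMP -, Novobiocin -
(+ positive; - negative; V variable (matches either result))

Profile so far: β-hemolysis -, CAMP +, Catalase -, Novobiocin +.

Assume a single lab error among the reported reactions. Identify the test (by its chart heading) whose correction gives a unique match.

β-hemolysis

As reported, no row in the chart matches all 4 reactions.
Reversing β-hemolysis (to +) → unique match: Streptococcus agalactiae.
Reversing Novobiocin → still no organism matches.
Reversing CAMP → 4 organisms match (not unique).
Reversing Catalase → still no organism matches.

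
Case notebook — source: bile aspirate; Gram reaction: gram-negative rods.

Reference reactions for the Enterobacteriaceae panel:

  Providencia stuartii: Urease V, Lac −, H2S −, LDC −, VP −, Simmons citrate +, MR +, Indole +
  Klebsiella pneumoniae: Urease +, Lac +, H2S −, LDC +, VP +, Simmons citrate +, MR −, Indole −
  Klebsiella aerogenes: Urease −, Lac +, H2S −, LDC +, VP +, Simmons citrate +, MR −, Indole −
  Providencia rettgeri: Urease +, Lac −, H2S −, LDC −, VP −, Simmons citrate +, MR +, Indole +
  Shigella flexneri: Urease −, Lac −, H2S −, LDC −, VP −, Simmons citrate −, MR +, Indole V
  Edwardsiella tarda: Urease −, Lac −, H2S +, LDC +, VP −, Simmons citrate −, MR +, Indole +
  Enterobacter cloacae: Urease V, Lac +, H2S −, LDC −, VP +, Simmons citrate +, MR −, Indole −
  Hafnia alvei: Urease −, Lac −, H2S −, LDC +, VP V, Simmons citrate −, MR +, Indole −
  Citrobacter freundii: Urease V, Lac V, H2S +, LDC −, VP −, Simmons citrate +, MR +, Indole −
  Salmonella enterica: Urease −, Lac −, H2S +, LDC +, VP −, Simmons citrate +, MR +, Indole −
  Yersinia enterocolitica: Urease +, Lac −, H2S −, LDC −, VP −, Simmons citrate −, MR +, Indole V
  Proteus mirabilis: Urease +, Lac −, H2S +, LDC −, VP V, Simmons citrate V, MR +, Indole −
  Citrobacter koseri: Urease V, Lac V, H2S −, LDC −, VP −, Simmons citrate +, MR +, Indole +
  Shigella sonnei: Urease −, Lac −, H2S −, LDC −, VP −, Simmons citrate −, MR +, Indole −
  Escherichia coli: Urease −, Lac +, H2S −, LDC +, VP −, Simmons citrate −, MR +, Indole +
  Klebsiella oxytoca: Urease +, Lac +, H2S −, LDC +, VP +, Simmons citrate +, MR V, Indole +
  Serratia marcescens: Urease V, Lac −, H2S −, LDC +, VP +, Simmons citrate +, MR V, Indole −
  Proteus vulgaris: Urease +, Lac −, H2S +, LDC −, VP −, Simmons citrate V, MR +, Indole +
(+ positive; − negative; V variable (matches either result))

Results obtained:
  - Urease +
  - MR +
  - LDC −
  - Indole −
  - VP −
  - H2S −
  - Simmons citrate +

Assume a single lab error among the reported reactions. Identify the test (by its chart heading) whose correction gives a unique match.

Simmons citrate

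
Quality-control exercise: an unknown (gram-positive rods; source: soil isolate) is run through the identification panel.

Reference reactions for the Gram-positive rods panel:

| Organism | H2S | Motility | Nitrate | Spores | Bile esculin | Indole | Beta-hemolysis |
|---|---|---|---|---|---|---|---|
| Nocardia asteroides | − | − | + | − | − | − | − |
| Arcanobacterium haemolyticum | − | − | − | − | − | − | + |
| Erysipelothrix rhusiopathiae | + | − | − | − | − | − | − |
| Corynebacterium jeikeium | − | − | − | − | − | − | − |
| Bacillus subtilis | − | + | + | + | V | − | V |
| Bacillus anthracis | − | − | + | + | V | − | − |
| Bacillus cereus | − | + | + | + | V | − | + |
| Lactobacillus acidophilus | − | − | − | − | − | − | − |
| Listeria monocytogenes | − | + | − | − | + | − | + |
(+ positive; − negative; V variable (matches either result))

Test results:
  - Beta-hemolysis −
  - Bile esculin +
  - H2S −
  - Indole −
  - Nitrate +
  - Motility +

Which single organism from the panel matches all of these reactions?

Bacillus subtilis

Motility +: excludes 6 organisms — 3 left.
Bile esculin +: all 3 remaining candidates are consistent.
Beta-hemolysis −: excludes Bacillus cereus, Listeria monocytogenes — 1 left.
Nitrate +: the one remaining candidate is consistent.
H2S −: the one remaining candidate is consistent.
Indole −: the one remaining candidate is consistent.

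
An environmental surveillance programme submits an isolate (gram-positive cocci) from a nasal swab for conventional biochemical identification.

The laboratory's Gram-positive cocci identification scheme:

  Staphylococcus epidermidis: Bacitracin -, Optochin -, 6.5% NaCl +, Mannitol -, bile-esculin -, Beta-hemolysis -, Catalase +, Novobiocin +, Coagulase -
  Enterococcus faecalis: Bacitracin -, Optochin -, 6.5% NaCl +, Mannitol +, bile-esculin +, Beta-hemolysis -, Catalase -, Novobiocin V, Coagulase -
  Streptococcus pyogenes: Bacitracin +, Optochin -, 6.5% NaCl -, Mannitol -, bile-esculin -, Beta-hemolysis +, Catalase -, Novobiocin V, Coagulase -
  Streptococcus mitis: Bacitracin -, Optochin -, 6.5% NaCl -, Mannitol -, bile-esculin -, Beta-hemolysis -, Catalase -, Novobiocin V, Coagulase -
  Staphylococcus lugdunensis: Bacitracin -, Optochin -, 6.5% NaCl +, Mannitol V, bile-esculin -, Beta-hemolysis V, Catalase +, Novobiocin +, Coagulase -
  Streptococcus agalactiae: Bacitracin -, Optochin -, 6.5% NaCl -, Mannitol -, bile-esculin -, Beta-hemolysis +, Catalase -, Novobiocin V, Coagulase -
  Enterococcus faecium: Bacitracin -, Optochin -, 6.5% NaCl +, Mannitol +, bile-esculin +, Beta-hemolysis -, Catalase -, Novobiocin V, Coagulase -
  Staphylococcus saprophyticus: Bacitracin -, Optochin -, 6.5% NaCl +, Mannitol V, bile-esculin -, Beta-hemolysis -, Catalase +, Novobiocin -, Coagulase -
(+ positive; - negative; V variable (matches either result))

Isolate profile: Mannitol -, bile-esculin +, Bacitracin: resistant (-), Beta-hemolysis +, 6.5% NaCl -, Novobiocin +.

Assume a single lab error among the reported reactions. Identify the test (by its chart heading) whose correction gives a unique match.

bile-esculin

As reported, no row in the chart matches all 6 reactions.
Reversing bile-esculin (to -) → unique match: Streptococcus agalactiae.
Reversing Beta-hemolysis → still no organism matches.
Reversing Bacitracin → still no organism matches.
Reversing 6.5% NaCl → still no organism matches.
Reversing Novobiocin → still no organism matches.
Reversing Mannitol → still no organism matches.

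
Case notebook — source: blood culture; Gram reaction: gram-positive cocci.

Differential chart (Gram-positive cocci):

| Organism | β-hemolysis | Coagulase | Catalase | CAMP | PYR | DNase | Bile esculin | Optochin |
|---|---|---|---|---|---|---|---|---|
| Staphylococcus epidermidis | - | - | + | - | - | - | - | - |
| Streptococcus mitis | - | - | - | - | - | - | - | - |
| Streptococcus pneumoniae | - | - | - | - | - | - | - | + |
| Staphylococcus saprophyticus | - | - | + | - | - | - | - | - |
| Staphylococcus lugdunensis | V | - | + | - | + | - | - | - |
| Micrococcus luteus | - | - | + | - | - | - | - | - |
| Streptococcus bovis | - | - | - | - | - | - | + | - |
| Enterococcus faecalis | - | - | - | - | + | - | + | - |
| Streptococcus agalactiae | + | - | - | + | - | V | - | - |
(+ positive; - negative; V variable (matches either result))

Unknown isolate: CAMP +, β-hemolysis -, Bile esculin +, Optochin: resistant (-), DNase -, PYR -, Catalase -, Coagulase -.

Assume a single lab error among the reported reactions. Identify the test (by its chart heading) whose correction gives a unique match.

CAMP

As reported, no row in the chart matches all 8 reactions.
Reversing Optochin → still no organism matches.
Reversing Coagulase → still no organism matches.
Reversing PYR → still no organism matches.
Reversing β-hemolysis → still no organism matches.
Reversing DNase → still no organism matches.
Reversing Bile esculin → still no organism matches.
Reversing Catalase → still no organism matches.
Reversing CAMP (to -) → unique match: Streptococcus bovis.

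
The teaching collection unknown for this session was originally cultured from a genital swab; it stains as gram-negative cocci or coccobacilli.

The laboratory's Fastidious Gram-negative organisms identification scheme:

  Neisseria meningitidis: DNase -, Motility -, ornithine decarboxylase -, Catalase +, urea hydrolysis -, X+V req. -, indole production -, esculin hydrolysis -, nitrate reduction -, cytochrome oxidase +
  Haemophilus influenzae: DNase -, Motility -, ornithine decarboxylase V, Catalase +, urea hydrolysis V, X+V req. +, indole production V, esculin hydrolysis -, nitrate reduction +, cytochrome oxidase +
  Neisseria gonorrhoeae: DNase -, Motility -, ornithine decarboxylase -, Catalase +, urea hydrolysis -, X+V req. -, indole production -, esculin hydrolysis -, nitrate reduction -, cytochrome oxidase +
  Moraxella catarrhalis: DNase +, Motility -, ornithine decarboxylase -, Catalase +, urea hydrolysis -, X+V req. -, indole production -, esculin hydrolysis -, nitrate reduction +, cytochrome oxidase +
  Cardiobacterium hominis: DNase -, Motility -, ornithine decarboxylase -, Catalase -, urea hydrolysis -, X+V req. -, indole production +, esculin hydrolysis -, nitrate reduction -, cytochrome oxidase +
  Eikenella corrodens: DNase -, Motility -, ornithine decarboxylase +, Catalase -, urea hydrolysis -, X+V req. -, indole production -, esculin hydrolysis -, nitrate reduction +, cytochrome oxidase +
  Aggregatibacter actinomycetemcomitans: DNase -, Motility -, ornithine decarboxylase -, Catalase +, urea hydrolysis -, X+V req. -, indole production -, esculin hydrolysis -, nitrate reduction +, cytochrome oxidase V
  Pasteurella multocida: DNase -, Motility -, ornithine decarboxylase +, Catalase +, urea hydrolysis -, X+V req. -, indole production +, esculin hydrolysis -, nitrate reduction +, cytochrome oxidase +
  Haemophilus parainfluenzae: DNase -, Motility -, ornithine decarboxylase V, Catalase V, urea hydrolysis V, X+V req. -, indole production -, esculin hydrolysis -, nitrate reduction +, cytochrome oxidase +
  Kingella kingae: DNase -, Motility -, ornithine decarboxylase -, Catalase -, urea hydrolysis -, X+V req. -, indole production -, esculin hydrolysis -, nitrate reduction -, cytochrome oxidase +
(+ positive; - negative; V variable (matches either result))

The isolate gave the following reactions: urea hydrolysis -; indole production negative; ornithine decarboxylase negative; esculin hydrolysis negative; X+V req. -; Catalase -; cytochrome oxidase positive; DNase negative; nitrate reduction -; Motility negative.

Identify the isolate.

Kingella kingae

X+V req. -: excludes Haemophilus influenzae — 9 left.
DNase -: excludes Moraxella catarrhalis — 8 left.
esculin hydrolysis -: all 8 remaining candidates are consistent.
cytochrome oxidase +: all 8 remaining candidates are consistent.
indole production -: excludes Cardiobacterium hominis, Pasteurella multocida — 6 left.
Motility -: all 6 remaining candidates are consistent.
urea hydrolysis -: all 6 remaining candidates are consistent.
ornithine decarboxylase -: excludes Eikenella corrodens — 5 left.
nitrate reduction -: excludes Aggregatibacter actinomycetemcomitans, Haemophilus parainfluenzae — 3 left.
Catalase -: excludes Neisseria meningitidis, Neisseria gonorrhoeae — 1 left.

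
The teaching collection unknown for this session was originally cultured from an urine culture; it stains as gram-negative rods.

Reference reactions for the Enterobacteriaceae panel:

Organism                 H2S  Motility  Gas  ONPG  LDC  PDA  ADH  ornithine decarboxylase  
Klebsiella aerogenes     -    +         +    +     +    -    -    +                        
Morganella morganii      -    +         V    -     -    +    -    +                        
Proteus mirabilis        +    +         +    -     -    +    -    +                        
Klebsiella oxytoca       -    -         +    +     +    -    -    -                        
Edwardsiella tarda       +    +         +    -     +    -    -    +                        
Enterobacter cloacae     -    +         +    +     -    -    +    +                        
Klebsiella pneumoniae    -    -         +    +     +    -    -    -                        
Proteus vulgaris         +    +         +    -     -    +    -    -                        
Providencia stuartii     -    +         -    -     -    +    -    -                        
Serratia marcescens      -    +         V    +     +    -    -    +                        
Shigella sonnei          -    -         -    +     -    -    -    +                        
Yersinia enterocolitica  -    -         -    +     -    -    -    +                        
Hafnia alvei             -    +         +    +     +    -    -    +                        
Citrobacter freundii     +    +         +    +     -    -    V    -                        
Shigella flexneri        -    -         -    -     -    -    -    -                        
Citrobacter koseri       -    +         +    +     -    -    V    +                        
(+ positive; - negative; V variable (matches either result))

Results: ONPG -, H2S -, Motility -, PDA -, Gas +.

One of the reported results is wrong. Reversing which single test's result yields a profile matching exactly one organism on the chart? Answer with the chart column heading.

Gas

As reported, no row in the chart matches all 5 reactions.
Reversing Motility → still no organism matches.
Reversing ONPG → 2 organisms match (not unique).
Reversing Gas (to -) → unique match: Shigella flexneri.
Reversing H2S → still no organism matches.
Reversing PDA → still no organism matches.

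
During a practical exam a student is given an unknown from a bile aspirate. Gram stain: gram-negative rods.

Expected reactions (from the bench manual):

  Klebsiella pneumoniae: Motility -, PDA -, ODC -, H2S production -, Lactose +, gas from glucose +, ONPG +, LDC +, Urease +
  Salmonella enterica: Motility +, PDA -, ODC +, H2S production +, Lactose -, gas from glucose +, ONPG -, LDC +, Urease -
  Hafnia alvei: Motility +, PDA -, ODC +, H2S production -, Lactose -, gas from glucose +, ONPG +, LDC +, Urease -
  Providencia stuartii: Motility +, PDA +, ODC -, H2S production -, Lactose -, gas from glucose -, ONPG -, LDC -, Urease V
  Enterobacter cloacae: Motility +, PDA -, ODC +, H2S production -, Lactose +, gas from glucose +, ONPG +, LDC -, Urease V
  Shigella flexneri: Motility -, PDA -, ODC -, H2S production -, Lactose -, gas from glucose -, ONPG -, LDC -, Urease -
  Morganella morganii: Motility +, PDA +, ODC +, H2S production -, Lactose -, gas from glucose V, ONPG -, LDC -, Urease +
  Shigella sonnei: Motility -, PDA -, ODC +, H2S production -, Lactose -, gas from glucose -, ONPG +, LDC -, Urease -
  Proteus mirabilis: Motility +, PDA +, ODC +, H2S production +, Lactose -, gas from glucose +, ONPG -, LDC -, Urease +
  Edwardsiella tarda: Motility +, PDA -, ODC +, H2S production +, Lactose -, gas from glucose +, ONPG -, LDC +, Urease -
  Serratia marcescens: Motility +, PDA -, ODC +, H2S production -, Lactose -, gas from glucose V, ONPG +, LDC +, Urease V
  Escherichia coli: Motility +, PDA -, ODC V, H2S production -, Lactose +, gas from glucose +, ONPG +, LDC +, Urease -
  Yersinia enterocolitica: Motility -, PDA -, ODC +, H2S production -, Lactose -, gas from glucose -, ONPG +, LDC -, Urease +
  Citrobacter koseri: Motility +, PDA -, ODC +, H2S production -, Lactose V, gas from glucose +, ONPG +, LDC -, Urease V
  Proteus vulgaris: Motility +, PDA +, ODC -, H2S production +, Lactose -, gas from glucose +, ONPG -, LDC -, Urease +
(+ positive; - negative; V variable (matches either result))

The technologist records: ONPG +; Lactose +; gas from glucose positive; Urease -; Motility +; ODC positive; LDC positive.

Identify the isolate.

Lactose +: excludes 11 organisms — 4 left.
gas from glucose +: all 4 remaining candidates are consistent.
Urease -: excludes Klebsiella pneumoniae — 3 left.
ONPG +: all 3 remaining candidates are consistent.
LDC +: excludes Enterobacter cloacae, Citrobacter koseri — 1 left.
ODC +: the one remaining candidate is consistent.
Motility +: the one remaining candidate is consistent.

Escherichia coli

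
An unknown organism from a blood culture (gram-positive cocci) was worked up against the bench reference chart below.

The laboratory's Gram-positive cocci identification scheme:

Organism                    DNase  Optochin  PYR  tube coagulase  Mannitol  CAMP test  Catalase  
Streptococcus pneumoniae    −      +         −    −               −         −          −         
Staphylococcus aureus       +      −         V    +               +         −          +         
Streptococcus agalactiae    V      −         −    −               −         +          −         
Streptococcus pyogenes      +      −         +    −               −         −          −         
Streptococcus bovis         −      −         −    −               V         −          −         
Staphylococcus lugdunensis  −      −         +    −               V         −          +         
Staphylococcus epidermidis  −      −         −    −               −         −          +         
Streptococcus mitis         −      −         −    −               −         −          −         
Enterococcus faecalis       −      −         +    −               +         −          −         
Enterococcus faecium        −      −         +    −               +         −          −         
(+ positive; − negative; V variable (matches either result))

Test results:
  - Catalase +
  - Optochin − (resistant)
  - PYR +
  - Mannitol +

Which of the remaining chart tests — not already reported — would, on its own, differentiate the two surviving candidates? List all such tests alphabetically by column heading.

DNase, tube coagulase

PYR +: excludes 5 organisms — 5 left.
Optochin −: all 5 remaining candidates are consistent.
Mannitol +: excludes Streptococcus pyogenes — 4 left.
Catalase +: excludes Enterococcus faecalis, Enterococcus faecium — 2 left.
Two candidates remain: Staphylococcus aureus and Staphylococcus lugdunensis.
  DNase: Staphylococcus aureus +, Staphylococcus lugdunensis − — discriminates.
  tube coagulase: Staphylococcus aureus +, Staphylococcus lugdunensis − — discriminates.
  CAMP test: − vs − — same for both, does not separate.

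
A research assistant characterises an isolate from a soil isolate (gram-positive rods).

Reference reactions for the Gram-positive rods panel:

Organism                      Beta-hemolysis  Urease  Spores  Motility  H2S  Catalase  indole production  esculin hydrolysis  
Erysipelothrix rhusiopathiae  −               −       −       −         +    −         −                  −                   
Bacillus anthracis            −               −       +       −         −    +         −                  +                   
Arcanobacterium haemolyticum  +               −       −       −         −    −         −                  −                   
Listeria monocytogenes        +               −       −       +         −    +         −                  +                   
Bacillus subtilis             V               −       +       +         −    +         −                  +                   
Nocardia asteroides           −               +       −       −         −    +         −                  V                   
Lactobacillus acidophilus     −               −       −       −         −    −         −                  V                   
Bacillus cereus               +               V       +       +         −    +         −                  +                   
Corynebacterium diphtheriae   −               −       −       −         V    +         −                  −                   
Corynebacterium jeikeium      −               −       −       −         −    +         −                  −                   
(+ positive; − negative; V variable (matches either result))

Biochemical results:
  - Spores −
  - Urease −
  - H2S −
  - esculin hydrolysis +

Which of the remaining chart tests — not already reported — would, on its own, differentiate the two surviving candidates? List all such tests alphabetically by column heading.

Beta-hemolysis, Catalase, Motility

Spores −: excludes Bacillus anthracis, Bacillus subtilis, Bacillus cereus — 7 left.
esculin hydrolysis +: excludes Erysipelothrix rhusiopathiae, Arcanobacterium haemolyticum, Corynebacterium diphtheriae, Corynebacterium jeikeium — 3 left.
H2S −: all 3 remaining candidates are consistent.
Urease −: excludes Nocardia asteroides — 2 left.
Two candidates remain: Lactobacillus acidophilus and Listeria monocytogenes.
  Beta-hemolysis: Lactobacillus acidophilus −, Listeria monocytogenes + — discriminates.
  Motility: Lactobacillus acidophilus −, Listeria monocytogenes + — discriminates.
  Catalase: Lactobacillus acidophilus −, Listeria monocytogenes + — discriminates.
  indole production: − vs − — same for both, does not separate.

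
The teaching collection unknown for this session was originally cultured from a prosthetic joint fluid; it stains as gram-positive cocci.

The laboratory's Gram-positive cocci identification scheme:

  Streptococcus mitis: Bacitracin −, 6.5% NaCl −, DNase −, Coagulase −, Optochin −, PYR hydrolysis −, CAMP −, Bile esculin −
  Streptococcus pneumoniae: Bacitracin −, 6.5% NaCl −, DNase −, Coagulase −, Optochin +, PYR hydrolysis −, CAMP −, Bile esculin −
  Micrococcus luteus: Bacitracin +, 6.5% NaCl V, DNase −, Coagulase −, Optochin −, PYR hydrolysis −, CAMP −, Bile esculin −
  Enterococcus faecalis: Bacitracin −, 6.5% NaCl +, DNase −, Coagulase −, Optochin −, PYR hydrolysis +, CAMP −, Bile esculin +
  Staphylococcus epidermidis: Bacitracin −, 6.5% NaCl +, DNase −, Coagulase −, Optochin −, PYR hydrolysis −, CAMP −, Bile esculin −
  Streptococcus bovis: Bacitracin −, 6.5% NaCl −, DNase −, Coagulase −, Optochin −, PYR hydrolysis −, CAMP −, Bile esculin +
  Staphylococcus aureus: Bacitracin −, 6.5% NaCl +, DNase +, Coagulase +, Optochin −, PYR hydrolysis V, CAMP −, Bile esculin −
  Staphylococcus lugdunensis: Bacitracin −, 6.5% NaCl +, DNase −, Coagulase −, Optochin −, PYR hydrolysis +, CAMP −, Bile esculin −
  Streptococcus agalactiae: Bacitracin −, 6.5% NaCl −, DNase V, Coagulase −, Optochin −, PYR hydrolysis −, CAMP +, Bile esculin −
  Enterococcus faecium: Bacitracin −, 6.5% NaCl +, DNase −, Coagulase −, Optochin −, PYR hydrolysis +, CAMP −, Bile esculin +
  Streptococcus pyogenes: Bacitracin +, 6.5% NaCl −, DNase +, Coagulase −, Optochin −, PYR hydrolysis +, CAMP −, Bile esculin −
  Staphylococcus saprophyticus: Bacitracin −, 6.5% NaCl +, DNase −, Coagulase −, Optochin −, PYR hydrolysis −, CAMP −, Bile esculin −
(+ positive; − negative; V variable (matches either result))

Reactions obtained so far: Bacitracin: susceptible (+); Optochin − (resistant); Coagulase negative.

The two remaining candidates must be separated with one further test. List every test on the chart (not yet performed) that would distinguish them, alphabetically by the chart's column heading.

Optochin −: excludes Streptococcus pneumoniae — 11 left.
Bacitracin +: excludes 9 organisms — 2 left.
Coagulase −: all 2 remaining candidates are consistent.
Two candidates remain: Micrococcus luteus and Streptococcus pyogenes.
  6.5% NaCl: V vs − — variable for at least one, does not separate.
  DNase: Micrococcus luteus −, Streptococcus pyogenes + — discriminates.
  PYR hydrolysis: Micrococcus luteus −, Streptococcus pyogenes + — discriminates.
  CAMP: − vs − — same for both, does not separate.
  Bile esculin: − vs − — same for both, does not separate.

DNase, PYR hydrolysis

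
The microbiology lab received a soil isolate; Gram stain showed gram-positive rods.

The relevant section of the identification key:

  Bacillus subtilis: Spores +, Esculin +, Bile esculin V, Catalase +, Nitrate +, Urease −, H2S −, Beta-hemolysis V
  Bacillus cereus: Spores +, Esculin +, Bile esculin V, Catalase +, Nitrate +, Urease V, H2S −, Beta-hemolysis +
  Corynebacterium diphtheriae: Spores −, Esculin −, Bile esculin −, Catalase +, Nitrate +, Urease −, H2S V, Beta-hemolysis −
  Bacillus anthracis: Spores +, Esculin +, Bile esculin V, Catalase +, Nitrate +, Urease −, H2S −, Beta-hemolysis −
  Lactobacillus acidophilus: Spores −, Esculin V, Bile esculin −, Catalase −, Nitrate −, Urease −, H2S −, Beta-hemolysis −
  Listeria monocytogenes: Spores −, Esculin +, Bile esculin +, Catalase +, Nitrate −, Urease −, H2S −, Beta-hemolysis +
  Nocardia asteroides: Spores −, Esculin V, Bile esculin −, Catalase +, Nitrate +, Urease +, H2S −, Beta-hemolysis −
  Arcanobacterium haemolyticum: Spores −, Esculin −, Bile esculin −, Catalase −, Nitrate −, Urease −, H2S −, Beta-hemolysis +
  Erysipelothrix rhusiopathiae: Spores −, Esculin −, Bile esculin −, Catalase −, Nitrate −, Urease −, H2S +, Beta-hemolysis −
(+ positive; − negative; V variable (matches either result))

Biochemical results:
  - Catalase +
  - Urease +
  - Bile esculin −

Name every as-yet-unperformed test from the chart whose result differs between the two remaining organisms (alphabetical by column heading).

Beta-hemolysis, Spores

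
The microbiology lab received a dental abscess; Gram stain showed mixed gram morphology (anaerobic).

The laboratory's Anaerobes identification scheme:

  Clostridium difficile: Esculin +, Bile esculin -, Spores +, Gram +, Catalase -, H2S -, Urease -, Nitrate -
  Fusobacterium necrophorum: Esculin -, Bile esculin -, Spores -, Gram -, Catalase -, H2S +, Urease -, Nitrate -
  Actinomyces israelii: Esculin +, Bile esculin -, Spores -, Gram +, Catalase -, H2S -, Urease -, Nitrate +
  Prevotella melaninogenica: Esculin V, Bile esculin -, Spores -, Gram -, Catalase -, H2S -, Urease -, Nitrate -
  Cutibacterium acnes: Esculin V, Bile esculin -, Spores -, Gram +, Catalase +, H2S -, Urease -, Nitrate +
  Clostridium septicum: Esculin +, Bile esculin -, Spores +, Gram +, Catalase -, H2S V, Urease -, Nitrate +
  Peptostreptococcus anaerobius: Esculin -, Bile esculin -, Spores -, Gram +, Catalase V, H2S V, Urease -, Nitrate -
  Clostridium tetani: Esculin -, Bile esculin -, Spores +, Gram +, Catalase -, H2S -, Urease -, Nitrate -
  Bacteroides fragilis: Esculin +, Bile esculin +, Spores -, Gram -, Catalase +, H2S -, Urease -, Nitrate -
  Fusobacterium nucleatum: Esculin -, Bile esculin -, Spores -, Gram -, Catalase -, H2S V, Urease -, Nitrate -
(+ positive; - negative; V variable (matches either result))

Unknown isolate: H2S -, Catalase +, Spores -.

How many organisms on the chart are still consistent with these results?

3

Catalase +: excludes 7 organisms — 3 left.
Spores -: all 3 remaining candidates are consistent.
H2S -: all 3 remaining candidates are consistent.
Still consistent: Bacteroides fragilis, Cutibacterium acnes, Peptostreptococcus anaerobius.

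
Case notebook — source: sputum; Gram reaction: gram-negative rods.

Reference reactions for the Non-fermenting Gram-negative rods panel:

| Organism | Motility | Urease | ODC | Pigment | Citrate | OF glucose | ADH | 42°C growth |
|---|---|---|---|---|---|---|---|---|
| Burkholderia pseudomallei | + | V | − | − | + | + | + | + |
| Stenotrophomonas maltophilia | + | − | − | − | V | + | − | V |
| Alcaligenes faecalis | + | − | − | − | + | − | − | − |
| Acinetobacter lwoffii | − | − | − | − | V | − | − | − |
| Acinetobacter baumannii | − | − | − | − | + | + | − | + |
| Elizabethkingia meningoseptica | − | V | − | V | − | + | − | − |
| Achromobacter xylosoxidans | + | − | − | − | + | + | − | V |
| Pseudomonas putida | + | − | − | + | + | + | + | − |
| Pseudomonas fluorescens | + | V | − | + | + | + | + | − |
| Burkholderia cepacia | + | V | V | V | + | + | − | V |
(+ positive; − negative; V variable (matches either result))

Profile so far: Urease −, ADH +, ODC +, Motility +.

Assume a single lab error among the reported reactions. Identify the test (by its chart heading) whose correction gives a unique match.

As reported, no row in the chart matches all 4 reactions.
Reversing Motility → still no organism matches.
Reversing Urease → still no organism matches.
Reversing ODC → 3 organisms match (not unique).
Reversing ADH (to −) → unique match: Burkholderia cepacia.

ADH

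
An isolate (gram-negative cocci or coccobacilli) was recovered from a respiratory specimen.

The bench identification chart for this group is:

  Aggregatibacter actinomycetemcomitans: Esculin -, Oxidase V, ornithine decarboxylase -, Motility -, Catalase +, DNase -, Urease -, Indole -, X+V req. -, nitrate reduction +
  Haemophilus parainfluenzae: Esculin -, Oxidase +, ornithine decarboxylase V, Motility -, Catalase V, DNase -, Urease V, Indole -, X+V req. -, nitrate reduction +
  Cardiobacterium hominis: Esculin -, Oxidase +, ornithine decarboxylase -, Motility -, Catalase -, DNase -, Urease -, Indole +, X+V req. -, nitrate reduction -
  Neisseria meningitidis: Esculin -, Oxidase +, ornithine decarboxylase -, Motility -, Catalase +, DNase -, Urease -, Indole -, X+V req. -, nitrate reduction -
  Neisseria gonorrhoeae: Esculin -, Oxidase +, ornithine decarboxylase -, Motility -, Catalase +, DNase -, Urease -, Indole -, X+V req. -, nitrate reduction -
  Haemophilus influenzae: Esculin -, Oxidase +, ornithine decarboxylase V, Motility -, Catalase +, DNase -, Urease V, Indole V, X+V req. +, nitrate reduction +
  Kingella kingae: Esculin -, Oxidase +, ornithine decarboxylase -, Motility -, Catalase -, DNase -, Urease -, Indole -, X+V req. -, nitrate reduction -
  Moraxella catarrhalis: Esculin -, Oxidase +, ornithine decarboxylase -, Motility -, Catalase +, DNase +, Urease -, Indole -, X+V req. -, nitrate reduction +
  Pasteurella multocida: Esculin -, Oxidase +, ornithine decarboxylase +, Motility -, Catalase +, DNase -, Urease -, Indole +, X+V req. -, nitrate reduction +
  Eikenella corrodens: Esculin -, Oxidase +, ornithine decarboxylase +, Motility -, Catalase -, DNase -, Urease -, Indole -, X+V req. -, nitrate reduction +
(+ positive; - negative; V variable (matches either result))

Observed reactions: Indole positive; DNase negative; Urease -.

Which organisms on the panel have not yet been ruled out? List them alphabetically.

Cardiobacterium hominis, Haemophilus influenzae, Pasteurella multocida

Indole +: excludes 7 organisms — 3 left.
DNase -: all 3 remaining candidates are consistent.
Urease -: all 3 remaining candidates are consistent.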